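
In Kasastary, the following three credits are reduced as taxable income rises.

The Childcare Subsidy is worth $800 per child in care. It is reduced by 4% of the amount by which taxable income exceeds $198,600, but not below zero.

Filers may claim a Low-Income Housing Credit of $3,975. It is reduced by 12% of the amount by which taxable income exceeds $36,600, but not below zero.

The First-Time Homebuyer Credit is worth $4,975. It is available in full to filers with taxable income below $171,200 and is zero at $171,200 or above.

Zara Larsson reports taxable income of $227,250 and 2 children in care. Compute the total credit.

$454

Childcare Subsidy: base = 2 × $800 = $1,600. 4% of the $28,650 excess over $198,600 is $1,146; credit = $1,600 − $1,146 = $454.
Low-Income Housing Credit: 12% of the $190,650 excess over $36,600 is $22,878 ≥ base, so the credit is $0.
First-Time Homebuyer Credit: $227,250 meets or exceeds the $171,200 cutoff, so the credit is $0.
Total: $454 + $0 + $0 = $454.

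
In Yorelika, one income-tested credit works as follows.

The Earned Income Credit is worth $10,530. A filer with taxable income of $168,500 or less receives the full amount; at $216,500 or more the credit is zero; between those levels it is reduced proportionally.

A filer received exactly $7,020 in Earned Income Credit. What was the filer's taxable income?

$184,500

$7,020 is 7,020/10,530 of the full $10,530, so 3,510/10,530 of the $48,000 range has been used: income = $168,500 + $48,000 × 3,510/10,530 = $184,500.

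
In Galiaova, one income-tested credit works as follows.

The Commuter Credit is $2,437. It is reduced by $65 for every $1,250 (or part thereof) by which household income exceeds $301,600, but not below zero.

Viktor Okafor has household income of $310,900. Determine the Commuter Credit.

$1,917

Commuter Credit: income exceeds $301,600 by $9,300, which is 8 full-or-partial $1,250 increments; reduction = 8 × $65 = $520, leaving $1,917.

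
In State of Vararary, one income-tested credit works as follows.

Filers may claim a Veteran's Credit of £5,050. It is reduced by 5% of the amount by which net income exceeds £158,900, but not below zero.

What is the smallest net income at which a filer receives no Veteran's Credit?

The credit falls by 5% of each pound above £158,900, so it reaches zero when the excess is £5,050 / 5% = £101,000: income = £158,900 + £101,000 = £259,900.

£259,900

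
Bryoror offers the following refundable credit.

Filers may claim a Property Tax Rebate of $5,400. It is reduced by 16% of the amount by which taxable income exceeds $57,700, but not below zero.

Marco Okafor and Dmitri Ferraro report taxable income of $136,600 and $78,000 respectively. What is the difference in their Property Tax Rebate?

Marco ($136,600): Property Tax Rebate: 16% of the $78,900 excess over $57,700 is $12,624 ≥ base, so the credit is $0.
Dmitri ($78,000): Property Tax Rebate: 16% of the $20,300 excess over $57,700 is $3,248; credit = $5,400 − $3,248 = $2,152.
Difference: |$0 − $2,152| = $2,152.

$2,152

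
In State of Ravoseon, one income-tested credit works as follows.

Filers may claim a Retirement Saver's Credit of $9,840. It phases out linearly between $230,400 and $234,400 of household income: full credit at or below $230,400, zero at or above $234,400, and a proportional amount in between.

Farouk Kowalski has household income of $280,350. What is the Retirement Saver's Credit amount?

$0

Retirement Saver's Credit: $280,350 is at or above $234,400, so the credit is $0.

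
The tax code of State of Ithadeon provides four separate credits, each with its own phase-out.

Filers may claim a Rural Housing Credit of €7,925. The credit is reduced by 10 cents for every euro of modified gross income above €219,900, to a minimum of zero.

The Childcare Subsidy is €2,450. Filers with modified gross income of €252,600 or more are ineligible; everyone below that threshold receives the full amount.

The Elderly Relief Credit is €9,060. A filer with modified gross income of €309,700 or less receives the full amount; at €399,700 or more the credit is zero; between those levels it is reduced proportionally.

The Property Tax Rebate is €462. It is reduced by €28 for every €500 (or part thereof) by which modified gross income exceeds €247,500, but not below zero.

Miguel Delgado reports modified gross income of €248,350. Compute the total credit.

Rural Housing Credit: 10% of the €28,450 excess over €219,900 is €2,845; credit = €7,925 − €2,845 = €5,080.
Childcare Subsidy: €248,350 is below the €252,600 cutoff, so the full €2,450 applies.
Elderly Relief Credit: €248,350 is at or below the €309,700 threshold, so the full €9,060 applies.
Property Tax Rebate: income exceeds €247,500 by €850, which is 2 full-or-partial €500 increments; reduction = 2 × €28 = €56, leaving €406.
Total: €5,080 + €2,450 + €9,060 + €406 = €16,996.

€16,996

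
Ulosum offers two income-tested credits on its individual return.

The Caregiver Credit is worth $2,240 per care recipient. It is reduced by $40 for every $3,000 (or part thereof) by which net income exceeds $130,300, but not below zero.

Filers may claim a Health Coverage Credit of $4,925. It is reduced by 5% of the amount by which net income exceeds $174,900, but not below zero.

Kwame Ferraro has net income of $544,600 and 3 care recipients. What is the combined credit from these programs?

Caregiver Credit: base = 3 × $2,240 = $6,720. income exceeds $130,300 by $414,300, which is 139 full-or-partial $3,000 increments; reduction = 139 × $40 = $5,560, leaving $1,160.
Health Coverage Credit: 5% of the $369,700 excess over $174,900 is $18,485 ≥ base, so the credit is $0.
Total: $1,160 + $0 = $1,160.

$1,160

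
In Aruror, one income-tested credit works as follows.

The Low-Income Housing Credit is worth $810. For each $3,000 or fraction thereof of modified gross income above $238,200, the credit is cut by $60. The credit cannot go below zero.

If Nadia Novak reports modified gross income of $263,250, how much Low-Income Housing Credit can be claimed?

$270

Low-Income Housing Credit: income exceeds $238,200 by $25,050, which is 9 full-or-partial $3,000 increments; reduction = 9 × $60 = $540, leaving $270.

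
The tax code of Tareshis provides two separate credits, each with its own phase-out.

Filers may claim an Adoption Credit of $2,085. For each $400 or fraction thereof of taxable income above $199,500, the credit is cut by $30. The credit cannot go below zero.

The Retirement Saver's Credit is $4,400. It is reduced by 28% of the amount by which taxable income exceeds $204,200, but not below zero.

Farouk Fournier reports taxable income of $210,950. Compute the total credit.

$3,725

Adoption Credit: income exceeds $199,500 by $11,450, which is 29 full-or-partial $400 increments; reduction = 29 × $30 = $870, leaving $1,215.
Retirement Saver's Credit: 28% of the $6,750 excess over $204,200 is $1,890; credit = $4,400 − $1,890 = $2,510.
Total: $1,215 + $2,510 = $3,725.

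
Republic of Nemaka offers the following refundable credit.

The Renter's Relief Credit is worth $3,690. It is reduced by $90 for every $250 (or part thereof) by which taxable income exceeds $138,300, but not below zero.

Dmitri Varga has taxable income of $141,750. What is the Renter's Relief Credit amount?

Renter's Relief Credit: income exceeds $138,300 by $3,450, which is 14 full-or-partial $250 increments; reduction = 14 × $90 = $1,260, leaving $2,430.

$2,430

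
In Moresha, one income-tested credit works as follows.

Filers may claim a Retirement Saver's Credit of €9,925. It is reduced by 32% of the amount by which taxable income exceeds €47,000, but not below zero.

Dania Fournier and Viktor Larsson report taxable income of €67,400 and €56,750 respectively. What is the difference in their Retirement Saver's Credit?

€3,408

Dania (€67,400): Retirement Saver's Credit: 32% of the €20,400 excess over €47,000 is €6,528; credit = €9,925 − €6,528 = €3,397.
Viktor (€56,750): Retirement Saver's Credit: 32% of the €9,750 excess over €47,000 is €3,120; credit = €9,925 − €3,120 = €6,805.
Difference: |€3,397 − €6,805| = €3,408.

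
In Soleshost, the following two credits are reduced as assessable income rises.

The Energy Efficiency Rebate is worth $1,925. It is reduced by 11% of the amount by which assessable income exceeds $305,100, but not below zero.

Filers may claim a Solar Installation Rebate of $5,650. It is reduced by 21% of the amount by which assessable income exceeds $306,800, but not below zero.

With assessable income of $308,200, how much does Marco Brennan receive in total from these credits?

Energy Efficiency Rebate: 11% of the $3,100 excess over $305,100 is $341; credit = $1,925 − $341 = $1,584.
Solar Installation Rebate: 21% of the $1,400 excess over $306,800 is $294; credit = $5,650 − $294 = $5,356.
Total: $1,584 + $5,356 = $6,940.

$6,940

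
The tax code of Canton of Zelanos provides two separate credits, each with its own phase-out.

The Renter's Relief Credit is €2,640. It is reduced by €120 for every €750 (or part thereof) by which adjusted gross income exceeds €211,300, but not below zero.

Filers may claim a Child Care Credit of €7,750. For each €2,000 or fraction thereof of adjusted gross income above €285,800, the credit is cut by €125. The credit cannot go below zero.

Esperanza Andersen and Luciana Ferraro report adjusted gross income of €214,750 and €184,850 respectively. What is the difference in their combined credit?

Esperanza (€214,750): Renter's Relief Credit: income exceeds €211,300 by €3,450, which is 5 full-or-partial €750 increments; reduction = 5 × €120 = €600, leaving €2,040. Child Care Credit: €214,750 is at or below the €285,800 threshold, so the full €7,750 applies. total €2,040 + €7,750 = €9,790
Luciana (€184,850): Renter's Relief Credit: €184,850 is at or below the €211,300 threshold, so the full €2,640 applies. Child Care Credit: €184,850 is at or below the €285,800 threshold, so the full €7,750 applies. total €2,640 + €7,750 = €10,390
Difference: |€9,790 − €10,390| = €600.

€600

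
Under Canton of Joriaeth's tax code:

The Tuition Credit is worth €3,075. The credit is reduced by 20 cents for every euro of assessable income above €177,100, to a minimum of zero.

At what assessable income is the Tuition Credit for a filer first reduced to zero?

€192,475

The credit falls by 20% of each euro above €177,100, so it reaches zero when the excess is €3,075 / 20% = €15,375: income = €177,100 + €15,375 = €192,475.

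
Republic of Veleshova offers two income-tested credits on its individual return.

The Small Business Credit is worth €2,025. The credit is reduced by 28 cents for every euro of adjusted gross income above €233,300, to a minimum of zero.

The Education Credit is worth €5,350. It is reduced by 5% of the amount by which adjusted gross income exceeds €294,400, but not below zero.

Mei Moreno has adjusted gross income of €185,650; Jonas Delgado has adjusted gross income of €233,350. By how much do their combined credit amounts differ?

Mei (€185,650): Small Business Credit: €185,650 is at or below the €233,300 threshold, so the full €2,025 applies. Education Credit: €185,650 is at or below the €294,400 threshold, so the full €5,350 applies. total €2,025 + €5,350 = €7,375
Jonas (€233,350): Small Business Credit: 28% of the €50 excess over €233,300 is €14; credit = €2,025 − €14 = €2,011. Education Credit: €233,350 is at or below the €294,400 threshold, so the full €5,350 applies. total €2,011 + €5,350 = €7,361
Difference: |€7,375 − €7,361| = €14.

€14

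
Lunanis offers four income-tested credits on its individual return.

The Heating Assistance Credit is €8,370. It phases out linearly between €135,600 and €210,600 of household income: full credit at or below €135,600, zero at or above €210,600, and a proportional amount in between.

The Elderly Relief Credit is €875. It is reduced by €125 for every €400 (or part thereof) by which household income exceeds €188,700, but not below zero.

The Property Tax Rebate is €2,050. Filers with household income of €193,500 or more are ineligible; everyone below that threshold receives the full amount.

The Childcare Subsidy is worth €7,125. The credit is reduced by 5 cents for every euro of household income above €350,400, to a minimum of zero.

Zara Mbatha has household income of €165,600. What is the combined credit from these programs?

€15,072

Heating Assistance Credit: €165,600 is €30,000 into a €75,000 phase-out range, leaving 45,000/75,000 of the credit: €8,370 × 45,000/75,000 = €5,022.
Elderly Relief Credit: €165,600 is at or below the €188,700 threshold, so the full €875 applies.
Property Tax Rebate: €165,600 is below the €193,500 cutoff, so the full €2,050 applies.
Childcare Subsidy: €165,600 is at or below the €350,400 threshold, so the full €7,125 applies.
Total: €5,022 + €875 + €2,050 + €7,125 = €15,072.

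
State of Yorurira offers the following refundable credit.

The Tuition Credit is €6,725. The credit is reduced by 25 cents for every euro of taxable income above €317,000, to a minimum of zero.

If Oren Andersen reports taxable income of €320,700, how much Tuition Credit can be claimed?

Tuition Credit: 25% of the €3,700 excess over €317,000 is €925; credit = €6,725 − €925 = €5,800.

€5,800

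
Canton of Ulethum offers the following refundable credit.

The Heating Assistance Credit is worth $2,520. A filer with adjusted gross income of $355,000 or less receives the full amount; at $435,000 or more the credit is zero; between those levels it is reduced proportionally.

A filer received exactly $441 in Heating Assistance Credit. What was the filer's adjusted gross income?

$421,000

$441 is 441/2,520 of the full $2,520, so 2,079/2,520 of the $80,000 range has been used: income = $355,000 + $80,000 × 2,079/2,520 = $421,000.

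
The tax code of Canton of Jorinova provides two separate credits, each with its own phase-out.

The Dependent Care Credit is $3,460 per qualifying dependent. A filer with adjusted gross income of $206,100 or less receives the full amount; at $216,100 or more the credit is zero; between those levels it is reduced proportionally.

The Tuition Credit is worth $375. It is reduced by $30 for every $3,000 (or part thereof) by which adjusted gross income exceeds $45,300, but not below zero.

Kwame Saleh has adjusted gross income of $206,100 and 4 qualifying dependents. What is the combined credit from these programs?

$13,840

Dependent Care Credit: base = 4 × $3,460 = $13,840. $206,100 is at or below the $206,100 threshold, so the full $13,840 applies.
Tuition Credit: income exceeds $45,300 by $160,800 → 54 increments × $30 = $1,620 ≥ base, so the credit is $0.
Total: $13,840 + $0 = $13,840.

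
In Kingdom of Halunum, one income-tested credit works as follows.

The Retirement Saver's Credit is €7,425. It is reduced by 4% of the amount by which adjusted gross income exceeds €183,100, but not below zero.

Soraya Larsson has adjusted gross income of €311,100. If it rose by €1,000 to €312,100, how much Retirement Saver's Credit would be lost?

At €311,100 — 4% of the €128,000 excess over €183,100 is €5,120; credit = €7,425 − €5,120 = €2,305.
At €312,100 — 4% of the €129,000 excess over €183,100 is €5,160; credit = €7,425 − €5,160 = €2,265.
Lost: €2,305 − €2,265 = €40.

€40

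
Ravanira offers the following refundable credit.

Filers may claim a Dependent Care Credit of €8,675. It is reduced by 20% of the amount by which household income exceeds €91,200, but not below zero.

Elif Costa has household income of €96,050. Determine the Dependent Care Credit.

€7,705

Dependent Care Credit: 20% of the €4,850 excess over €91,200 is €970; credit = €8,675 − €970 = €7,705.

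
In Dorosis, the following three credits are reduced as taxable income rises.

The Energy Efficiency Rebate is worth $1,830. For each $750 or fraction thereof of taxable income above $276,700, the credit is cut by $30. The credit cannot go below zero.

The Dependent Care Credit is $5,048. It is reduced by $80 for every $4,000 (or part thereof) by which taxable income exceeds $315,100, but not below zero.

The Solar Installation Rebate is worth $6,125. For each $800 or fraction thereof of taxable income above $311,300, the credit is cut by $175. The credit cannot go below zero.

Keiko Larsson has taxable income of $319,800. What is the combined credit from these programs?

$9,178

Energy Efficiency Rebate: income exceeds $276,700 by $43,100, which is 58 full-or-partial $750 increments; reduction = 58 × $30 = $1,740, leaving $90.
Dependent Care Credit: income exceeds $315,100 by $4,700, which is 2 full-or-partial $4,000 increments; reduction = 2 × $80 = $160, leaving $4,888.
Solar Installation Rebate: income exceeds $311,300 by $8,500, which is 11 full-or-partial $800 increments; reduction = 11 × $175 = $1,925, leaving $4,200.
Total: $90 + $4,888 + $4,200 = $9,178.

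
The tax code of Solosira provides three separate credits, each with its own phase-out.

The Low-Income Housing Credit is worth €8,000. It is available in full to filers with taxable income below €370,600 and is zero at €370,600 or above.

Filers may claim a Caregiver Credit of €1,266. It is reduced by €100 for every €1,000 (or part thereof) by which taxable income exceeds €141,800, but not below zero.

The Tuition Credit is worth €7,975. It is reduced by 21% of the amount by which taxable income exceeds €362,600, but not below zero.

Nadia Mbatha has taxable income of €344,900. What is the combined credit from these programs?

€15,975

Low-Income Housing Credit: €344,900 is below the €370,600 cutoff, so the full €8,000 applies.
Caregiver Credit: income exceeds €141,800 by €203,100 → 204 increments × €100 = €20,400 ≥ base, so the credit is €0.
Tuition Credit: €344,900 is at or below the €362,600 threshold, so the full €7,975 applies.
Total: €8,000 + €0 + €7,975 = €15,975.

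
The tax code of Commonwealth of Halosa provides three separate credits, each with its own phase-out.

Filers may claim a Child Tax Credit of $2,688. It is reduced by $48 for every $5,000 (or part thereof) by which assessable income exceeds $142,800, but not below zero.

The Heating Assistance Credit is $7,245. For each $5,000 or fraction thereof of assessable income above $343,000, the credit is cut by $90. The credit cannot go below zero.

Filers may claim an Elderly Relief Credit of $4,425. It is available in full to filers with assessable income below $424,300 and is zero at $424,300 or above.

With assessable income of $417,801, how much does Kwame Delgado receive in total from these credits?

Child Tax Credit: income exceeds $142,800 by $275,001 → 56 increments × $48 = $2,688 ≥ base, so the credit is $0.
Heating Assistance Credit: income exceeds $343,000 by $74,801, which is 15 full-or-partial $5,000 increments; reduction = 15 × $90 = $1,350, leaving $5,895.
Elderly Relief Credit: $417,801 is below the $424,300 cutoff, so the full $4,425 applies.
Total: $0 + $5,895 + $4,425 = $10,320.

$10,320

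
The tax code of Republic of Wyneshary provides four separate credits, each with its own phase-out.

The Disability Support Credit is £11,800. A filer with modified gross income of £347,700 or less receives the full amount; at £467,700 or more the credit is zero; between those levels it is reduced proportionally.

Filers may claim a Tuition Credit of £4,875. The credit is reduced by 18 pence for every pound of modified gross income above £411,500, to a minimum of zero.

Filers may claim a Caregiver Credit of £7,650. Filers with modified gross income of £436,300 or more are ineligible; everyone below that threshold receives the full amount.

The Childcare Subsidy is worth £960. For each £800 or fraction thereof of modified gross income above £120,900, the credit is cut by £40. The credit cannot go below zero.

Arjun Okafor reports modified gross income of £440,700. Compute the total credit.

Disability Support Credit: £440,700 is £93,000 into a £120,000 phase-out range, leaving 27,000/120,000 of the credit: £11,800 × 27,000/120,000 = £2,655.
Tuition Credit: 18% of the £29,200 excess over £411,500 is £5,256 ≥ base, so the credit is £0.
Caregiver Credit: £440,700 meets or exceeds the £436,300 cutoff, so the credit is £0.
Childcare Subsidy: income exceeds £120,900 by £319,800 → 400 increments × £40 = £16,000 ≥ base, so the credit is £0.
Total: £2,655 + £0 + £0 + £0 = £2,655.

£2,655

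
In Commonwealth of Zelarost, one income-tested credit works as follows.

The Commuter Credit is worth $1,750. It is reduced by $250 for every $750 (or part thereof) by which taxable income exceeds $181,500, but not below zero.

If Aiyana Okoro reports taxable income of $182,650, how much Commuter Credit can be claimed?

Commuter Credit: income exceeds $181,500 by $1,150, which is 2 full-or-partial $750 increments; reduction = 2 × $250 = $500, leaving $1,250.

$1,250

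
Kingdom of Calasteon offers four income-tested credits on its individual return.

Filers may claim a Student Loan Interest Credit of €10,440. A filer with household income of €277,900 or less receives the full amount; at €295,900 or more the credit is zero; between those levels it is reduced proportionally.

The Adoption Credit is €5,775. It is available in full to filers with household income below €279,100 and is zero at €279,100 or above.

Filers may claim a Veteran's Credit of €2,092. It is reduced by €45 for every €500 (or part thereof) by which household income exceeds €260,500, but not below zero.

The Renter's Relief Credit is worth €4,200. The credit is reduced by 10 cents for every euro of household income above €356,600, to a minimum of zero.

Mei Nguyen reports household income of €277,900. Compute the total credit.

€20,932

Student Loan Interest Credit: €277,900 is at or below the €277,900 threshold, so the full €10,440 applies.
Adoption Credit: €277,900 is below the €279,100 cutoff, so the full €5,775 applies.
Veteran's Credit: income exceeds €260,500 by €17,400, which is 35 full-or-partial €500 increments; reduction = 35 × €45 = €1,575, leaving €517.
Renter's Relief Credit: €277,900 is at or below the €356,600 threshold, so the full €4,200 applies.
Total: €10,440 + €5,775 + €517 + €4,200 = €20,932.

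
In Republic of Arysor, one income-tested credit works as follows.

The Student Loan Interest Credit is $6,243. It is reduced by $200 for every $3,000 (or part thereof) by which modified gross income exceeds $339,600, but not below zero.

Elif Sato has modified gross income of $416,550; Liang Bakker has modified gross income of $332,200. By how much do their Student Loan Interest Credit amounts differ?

Elif ($416,550): Student Loan Interest Credit: income exceeds $339,600 by $76,950, which is 26 full-or-partial $3,000 increments; reduction = 26 × $200 = $5,200, leaving $1,043.
Liang ($332,200): Student Loan Interest Credit: $332,200 is at or below the $339,600 threshold, so the full $6,243 applies.
Difference: |$1,043 − $6,243| = $5,200.

$5,200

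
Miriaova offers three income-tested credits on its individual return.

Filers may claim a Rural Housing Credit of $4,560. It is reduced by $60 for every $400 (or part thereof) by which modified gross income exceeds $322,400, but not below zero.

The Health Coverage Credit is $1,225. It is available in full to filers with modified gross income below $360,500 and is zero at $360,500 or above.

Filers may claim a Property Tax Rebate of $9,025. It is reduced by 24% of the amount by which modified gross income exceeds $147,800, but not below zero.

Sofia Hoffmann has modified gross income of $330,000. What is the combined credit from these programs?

$4,645

Rural Housing Credit: income exceeds $322,400 by $7,600, which is 19 full-or-partial $400 increments; reduction = 19 × $60 = $1,140, leaving $3,420.
Health Coverage Credit: $330,000 is below the $360,500 cutoff, so the full $1,225 applies.
Property Tax Rebate: 24% of the $182,200 excess over $147,800 is $43,728 ≥ base, so the credit is $0.
Total: $3,420 + $1,225 + $0 = $4,645.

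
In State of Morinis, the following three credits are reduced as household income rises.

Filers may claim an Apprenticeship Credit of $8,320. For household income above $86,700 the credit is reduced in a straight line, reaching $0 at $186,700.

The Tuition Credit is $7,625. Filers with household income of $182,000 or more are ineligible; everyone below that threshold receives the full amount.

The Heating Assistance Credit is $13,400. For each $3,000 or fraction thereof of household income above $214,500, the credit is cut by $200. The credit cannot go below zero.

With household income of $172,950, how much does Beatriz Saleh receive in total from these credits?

Apprenticeship Credit: $172,950 is $86,250 into a $100,000 phase-out range, leaving 13,750/100,000 of the credit: $8,320 × 13,750/100,000 = $1,144.
Tuition Credit: $172,950 is below the $182,000 cutoff, so the full $7,625 applies.
Heating Assistance Credit: $172,950 is at or below the $214,500 threshold, so the full $13,400 applies.
Total: $1,144 + $7,625 + $13,400 = $22,169.

$22,169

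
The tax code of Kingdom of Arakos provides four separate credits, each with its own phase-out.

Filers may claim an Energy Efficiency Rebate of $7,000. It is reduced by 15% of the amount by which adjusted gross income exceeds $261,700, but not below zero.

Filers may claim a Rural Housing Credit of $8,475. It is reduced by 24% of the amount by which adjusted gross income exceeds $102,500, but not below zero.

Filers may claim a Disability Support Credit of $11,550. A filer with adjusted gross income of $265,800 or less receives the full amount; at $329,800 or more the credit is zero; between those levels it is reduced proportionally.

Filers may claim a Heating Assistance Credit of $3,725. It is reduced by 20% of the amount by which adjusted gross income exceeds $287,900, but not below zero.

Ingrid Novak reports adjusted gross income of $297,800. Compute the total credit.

Energy Efficiency Rebate: 15% of the $36,100 excess over $261,700 is $5,415; credit = $7,000 − $5,415 = $1,585.
Rural Housing Credit: 24% of the $195,300 excess over $102,500 is $46,872 ≥ base, so the credit is $0.
Disability Support Credit: $297,800 is $32,000 into a $64,000 phase-out range, leaving 32,000/64,000 of the credit: $11,550 × 32,000/64,000 = $5,775.
Heating Assistance Credit: 20% of the $9,900 excess over $287,900 is $1,980; credit = $3,725 − $1,980 = $1,745.
Total: $1,585 + $0 + $5,775 + $1,745 = $9,105.

$9,105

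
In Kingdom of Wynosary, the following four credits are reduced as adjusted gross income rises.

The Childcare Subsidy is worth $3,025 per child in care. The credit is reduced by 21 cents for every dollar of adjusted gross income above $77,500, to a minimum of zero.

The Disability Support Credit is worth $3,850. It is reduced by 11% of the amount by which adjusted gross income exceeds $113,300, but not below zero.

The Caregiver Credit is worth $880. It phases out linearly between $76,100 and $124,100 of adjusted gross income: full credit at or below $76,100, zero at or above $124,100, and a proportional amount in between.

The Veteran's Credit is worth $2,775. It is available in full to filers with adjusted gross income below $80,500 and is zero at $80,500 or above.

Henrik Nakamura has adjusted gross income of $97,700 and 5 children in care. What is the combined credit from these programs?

$15,217

Childcare Subsidy: base = 5 × $3,025 = $15,125. 21% of the $20,200 excess over $77,500 is $4,242; credit = $15,125 − $4,242 = $10,883.
Disability Support Credit: $97,700 is at or below the $113,300 threshold, so the full $3,850 applies.
Caregiver Credit: $97,700 is $21,600 into a $48,000 phase-out range, leaving 26,400/48,000 of the credit: $880 × 26,400/48,000 = $484.
Veteran's Credit: $97,700 meets or exceeds the $80,500 cutoff, so the credit is $0.
Total: $10,883 + $3,850 + $484 + $0 = $15,217.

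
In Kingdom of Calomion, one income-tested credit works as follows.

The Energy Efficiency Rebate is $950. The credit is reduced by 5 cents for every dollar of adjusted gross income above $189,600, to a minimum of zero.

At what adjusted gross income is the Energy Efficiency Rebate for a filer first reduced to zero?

$208,600

The credit falls by 5% of each dollar above $189,600, so it reaches zero when the excess is $950 / 5% = $19,000: income = $189,600 + $19,000 = $208,600.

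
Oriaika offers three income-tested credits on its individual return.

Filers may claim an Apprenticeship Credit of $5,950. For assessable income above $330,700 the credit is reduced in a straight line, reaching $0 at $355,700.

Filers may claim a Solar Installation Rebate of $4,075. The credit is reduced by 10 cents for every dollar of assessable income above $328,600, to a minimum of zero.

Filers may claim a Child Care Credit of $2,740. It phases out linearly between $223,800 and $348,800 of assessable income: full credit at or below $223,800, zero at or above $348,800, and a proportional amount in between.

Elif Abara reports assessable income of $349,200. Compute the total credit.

Apprenticeship Credit: $349,200 is $18,500 into a $25,000 phase-out range, leaving 6,500/25,000 of the credit: $5,950 × 6,500/25,000 = $1,547.
Solar Installation Rebate: 10% of the $20,600 excess over $328,600 is $2,060; credit = $4,075 − $2,060 = $2,015.
Child Care Credit: $349,200 is at or above $348,800, so the credit is $0.
Total: $1,547 + $2,015 + $0 = $3,562.

$3,562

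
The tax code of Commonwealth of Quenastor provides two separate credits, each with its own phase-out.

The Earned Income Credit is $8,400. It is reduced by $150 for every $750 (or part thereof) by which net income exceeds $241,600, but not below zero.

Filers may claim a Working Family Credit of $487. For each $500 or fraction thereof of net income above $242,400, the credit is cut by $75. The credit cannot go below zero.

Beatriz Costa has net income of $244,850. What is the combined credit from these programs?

Earned Income Credit: income exceeds $241,600 by $3,250, which is 5 full-or-partial $750 increments; reduction = 5 × $150 = $750, leaving $7,650.
Working Family Credit: income exceeds $242,400 by $2,450, which is 5 full-or-partial $500 increments; reduction = 5 × $75 = $375, leaving $112.
Total: $7,650 + $112 = $7,762.

$7,762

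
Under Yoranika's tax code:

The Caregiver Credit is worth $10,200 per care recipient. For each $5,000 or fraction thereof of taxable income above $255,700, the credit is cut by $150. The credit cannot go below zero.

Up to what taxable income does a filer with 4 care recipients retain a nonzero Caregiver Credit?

$1,610,700

Full credit = 4 × $10,200 = $40,800.
After 271 increments the reduction is 271 × $150 = $40,650, leaving $150; one more increment wipes it out. Increment 271 ends at excess 271 × $5,000 = $1,355,000, so the highest qualifying income is $255,700 + $1,355,000 = $1,610,700.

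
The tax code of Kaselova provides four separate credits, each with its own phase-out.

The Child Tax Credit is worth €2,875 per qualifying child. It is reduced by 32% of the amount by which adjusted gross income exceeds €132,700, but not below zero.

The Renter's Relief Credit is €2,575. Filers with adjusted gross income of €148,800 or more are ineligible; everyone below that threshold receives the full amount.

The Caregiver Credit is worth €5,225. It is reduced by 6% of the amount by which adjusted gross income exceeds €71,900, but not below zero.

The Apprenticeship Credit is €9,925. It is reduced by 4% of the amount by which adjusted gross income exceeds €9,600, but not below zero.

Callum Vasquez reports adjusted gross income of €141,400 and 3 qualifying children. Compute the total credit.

Child Tax Credit: base = 3 × €2,875 = €8,625. 32% of the €8,700 excess over €132,700 is €2,784; credit = €8,625 − €2,784 = €5,841.
Renter's Relief Credit: €141,400 is below the €148,800 cutoff, so the full €2,575 applies.
Caregiver Credit: 6% of the €69,500 excess over €71,900 is €4,170; credit = €5,225 − €4,170 = €1,055.
Apprenticeship Credit: 4% of the €131,800 excess over €9,600 is €5,272; credit = €9,925 − €5,272 = €4,653.
Total: €5,841 + €2,575 + €1,055 + €4,653 = €14,124.

€14,124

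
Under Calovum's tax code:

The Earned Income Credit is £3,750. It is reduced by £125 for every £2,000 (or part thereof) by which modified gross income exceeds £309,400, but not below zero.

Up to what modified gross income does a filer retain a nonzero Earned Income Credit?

After 29 increments the reduction is 29 × £125 = £3,625, leaving £125; one more increment wipes it out. Increment 29 ends at excess 29 × £2,000 = £58,000, so the highest qualifying income is £309,400 + £58,000 = £367,400.

£367,400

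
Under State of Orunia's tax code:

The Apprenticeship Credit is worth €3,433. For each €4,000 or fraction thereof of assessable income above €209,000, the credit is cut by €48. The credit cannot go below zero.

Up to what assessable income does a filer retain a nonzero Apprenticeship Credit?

After 71 increments the reduction is 71 × €48 = €3,408, leaving €25; one more increment wipes it out. Increment 71 ends at excess 71 × €4,000 = €284,000, so the highest qualifying income is €209,000 + €284,000 = €493,000.

€493,000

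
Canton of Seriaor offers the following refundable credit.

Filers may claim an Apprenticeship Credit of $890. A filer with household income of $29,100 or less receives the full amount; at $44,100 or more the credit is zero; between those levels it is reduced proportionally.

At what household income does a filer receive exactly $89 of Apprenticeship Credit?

$89 is 89/890 of the full $890, so 801/890 of the $15,000 range has been used: income = $29,100 + $15,000 × 801/890 = $42,600.

$42,600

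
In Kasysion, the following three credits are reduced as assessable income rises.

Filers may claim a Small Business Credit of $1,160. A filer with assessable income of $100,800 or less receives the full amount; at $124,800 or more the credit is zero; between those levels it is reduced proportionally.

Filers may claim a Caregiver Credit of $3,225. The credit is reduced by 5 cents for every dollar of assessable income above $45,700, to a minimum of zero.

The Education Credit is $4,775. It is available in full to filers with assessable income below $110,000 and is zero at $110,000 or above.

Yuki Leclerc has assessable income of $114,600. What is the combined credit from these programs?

$493

Small Business Credit: $114,600 is $13,800 into a $24,000 phase-out range, leaving 10,200/24,000 of the credit: $1,160 × 10,200/24,000 = $493.
Caregiver Credit: 5% of the $68,900 excess over $45,700 is $3,445 ≥ base, so the credit is $0.
Education Credit: $114,600 meets or exceeds the $110,000 cutoff, so the credit is $0.
Total: $493 + $0 + $0 = $493.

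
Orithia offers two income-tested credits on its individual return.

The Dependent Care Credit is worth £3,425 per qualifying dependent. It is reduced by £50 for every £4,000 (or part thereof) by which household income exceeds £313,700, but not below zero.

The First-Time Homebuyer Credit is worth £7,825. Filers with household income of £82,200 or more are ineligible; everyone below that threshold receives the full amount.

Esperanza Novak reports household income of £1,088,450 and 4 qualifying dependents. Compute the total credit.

£4,000

Dependent Care Credit: base = 4 × £3,425 = £13,700. income exceeds £313,700 by £774,750, which is 194 full-or-partial £4,000 increments; reduction = 194 × £50 = £9,700, leaving £4,000.
First-Time Homebuyer Credit: £1,088,450 meets or exceeds the £82,200 cutoff, so the credit is £0.
Total: £4,000 + £0 = £4,000.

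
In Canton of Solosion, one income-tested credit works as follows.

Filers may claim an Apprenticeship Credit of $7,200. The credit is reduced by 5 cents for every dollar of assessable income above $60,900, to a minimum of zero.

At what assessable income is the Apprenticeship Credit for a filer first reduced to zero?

$204,900

The credit falls by 5% of each dollar above $60,900, so it reaches zero when the excess is $7,200 / 5% = $144,000: income = $60,900 + $144,000 = $204,900.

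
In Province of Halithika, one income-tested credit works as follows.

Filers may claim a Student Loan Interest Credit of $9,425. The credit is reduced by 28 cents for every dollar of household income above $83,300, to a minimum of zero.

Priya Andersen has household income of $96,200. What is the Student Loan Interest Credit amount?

Student Loan Interest Credit: 28% of the $12,900 excess over $83,300 is $3,612; credit = $9,425 − $3,612 = $5,813.

$5,813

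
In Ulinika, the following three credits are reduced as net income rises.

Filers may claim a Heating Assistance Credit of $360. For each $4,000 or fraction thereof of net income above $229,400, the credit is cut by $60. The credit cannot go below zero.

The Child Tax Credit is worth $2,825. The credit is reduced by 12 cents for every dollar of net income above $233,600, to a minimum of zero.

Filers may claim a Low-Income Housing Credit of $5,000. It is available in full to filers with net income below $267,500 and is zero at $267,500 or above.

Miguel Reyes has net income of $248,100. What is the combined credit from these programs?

Heating Assistance Credit: income exceeds $229,400 by $18,700, which is 5 full-or-partial $4,000 increments; reduction = 5 × $60 = $300, leaving $60.
Child Tax Credit: 12% of the $14,500 excess over $233,600 is $1,740; credit = $2,825 − $1,740 = $1,085.
Low-Income Housing Credit: $248,100 is below the $267,500 cutoff, so the full $5,000 applies.
Total: $60 + $1,085 + $5,000 = $6,145.

$6,145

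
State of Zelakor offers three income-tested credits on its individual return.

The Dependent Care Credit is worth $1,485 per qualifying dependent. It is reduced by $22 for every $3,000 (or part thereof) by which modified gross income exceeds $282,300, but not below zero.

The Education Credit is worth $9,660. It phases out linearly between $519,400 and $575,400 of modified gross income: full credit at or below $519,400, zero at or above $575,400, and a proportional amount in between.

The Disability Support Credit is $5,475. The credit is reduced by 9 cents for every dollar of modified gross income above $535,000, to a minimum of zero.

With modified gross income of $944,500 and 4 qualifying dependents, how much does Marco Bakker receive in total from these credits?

Dependent Care Credit: base = 4 × $1,485 = $5,940. income exceeds $282,300 by $662,200, which is 221 full-or-partial $3,000 increments; reduction = 221 × $22 = $4,862, leaving $1,078.
Education Credit: $944,500 is at or above $575,400, so the credit is $0.
Disability Support Credit: 9% of the $409,500 excess over $535,000 is $36,855 ≥ base, so the credit is $0.
Total: $1,078 + $0 + $0 = $1,078.

$1,078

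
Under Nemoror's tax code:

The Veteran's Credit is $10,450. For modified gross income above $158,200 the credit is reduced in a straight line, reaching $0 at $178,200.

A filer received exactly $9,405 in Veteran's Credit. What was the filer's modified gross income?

$160,200

$9,405 is 9,405/10,450 of the full $10,450, so 1,045/10,450 of the $20,000 range has been used: income = $158,200 + $20,000 × 1,045/10,450 = $160,200.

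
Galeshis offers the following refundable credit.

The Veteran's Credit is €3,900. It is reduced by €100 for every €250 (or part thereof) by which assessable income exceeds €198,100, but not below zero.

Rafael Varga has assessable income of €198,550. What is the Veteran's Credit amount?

Veteran's Credit: income exceeds €198,100 by €450, which is 2 full-or-partial €250 increments; reduction = 2 × €100 = €200, leaving €3,700.

€3,700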